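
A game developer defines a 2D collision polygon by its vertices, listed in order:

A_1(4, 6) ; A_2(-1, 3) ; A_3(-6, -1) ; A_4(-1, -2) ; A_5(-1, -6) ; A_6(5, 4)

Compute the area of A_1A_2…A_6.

46

Apply the surveyor's formula: 2A = Σ (x_i·y_{i+1} − x_{i+1}·y_i), indices taken mod 6.
Cross-terms: 18, 19, 11, 4, 26, 14  ⇒  Σ = 92
Area = |Σ|/2 = 46.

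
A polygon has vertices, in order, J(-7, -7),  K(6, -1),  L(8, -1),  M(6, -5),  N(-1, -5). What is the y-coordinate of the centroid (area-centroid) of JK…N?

-247/69

Apply Gauss's area formula. First the cross-terms c_i = x_i·y_{i+1} − x_{i+1}·y_i:
  49, 2, -34, -35, -28  ⇒  2A = -46, A = -23.
Then Σ (y_i + y_{i+1})·c_i = 494, so ȳ = 494 / (6·(-23)) = -247/69.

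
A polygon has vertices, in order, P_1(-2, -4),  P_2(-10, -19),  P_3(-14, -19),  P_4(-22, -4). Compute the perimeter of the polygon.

58

|P_1P_2| = √((-8)² + (-15)²) = √289 = 17
|P_2P_3| = √((-4)² + (0)²) = √16 = 4
|P_3P_4| = √((-8)² + (15)²) = √289 = 17
|P_4P_1| = √((20)² + (0)²) = √400 = 20
Perimeter = 17 + 4 + 17 + 20 = 58.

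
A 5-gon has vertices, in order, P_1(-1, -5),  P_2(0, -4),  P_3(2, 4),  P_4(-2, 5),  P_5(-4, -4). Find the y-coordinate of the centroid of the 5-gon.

Apply Gauss's area formula. First the cross-terms c_i = x_i·y_{i+1} − x_{i+1}·y_i:
  4, 8, 18, 28, 16  ⇒  2A = 74, A = 37.
Then Σ (y_i + y_{i+1})·c_i = 10, so ȳ = 10 / (6·37) = 5/111.

5/111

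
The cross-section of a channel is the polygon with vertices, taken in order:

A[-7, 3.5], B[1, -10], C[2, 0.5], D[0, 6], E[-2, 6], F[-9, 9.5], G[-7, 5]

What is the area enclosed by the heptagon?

Apply the surveyor's formula: 2A = Σ (x_i·y_{i+1} − x_{i+1}·y_i), indices taken mod 7.
Σ = (66.5) + (20.5) + (12) + (12) + (35) + (21.5) + (10.5) = 178
Area = |Σ|/2 = 89.

89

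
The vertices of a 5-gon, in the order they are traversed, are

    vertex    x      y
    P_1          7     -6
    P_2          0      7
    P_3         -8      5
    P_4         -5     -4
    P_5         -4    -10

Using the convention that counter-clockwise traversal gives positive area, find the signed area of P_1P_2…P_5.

145

P_1→P_2: (7)(7) − (0)(-6) = 49
P_2→P_3: (0)(5) − (-8)(7) = 56
P_3→P_4: (-8)(-4) − (-5)(5) = 57
P_4→P_5: (-5)(-10) − (-4)(-4) = 34
P_5→P_1: (-4)(-6) − (7)(-10) = 94
Σ = 290
Signed area = Σ/2 = 145 (positive ⇒ counter-clockwise traversal).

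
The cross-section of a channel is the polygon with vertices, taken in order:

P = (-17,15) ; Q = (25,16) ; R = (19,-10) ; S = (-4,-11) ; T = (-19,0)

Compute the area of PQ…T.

Cross-terms: -647, -554, -249, -209, -285  ⇒  Σ = -1944
Area = |Σ|/2 = 972.

972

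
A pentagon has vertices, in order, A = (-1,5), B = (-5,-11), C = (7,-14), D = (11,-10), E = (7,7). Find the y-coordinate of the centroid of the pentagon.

Apply the surveyor's formula. First the cross-terms c_i = x_i·y_{i+1} − x_{i+1}·y_i:
  36, 147, 84, 147, 42  ⇒  2A = 456, A = 228.
Then Σ (y_i + y_{i+1})·c_i = -5844, so ȳ = -5844 / (6·228) = -487/114.

-487/114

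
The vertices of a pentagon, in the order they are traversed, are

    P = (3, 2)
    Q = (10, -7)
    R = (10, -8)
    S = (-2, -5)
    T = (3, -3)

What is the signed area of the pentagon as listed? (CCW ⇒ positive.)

-40.5

P→Q: (3)(-7) − (10)(2) = -41
Q→R: (10)(-8) − (10)(-7) = -10
R→S: (10)(-5) − (-2)(-8) = -66
S→T: (-2)(-3) − (3)(-5) = 21
T→P: (3)(2) − (3)(-3) = 15
Σ = -81
Signed area = Σ/2 = -40.5 (negative ⇒ clockwise traversal).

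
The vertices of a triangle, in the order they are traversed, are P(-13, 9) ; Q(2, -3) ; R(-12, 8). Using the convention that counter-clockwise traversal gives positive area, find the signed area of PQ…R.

Apply Gauss's area formula: 2A = Σ (x_i·y_{i+1} − x_{i+1}·y_i), indices taken mod 3.
Cross-terms: 21, -20, -4  ⇒  Σ = -3
Signed area = Σ/2 = -1.5 (negative ⇒ clockwise traversal).

-1.5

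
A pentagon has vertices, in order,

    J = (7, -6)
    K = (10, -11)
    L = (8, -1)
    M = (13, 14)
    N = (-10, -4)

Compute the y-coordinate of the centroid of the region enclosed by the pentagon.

163/181

Apply the surveyor's formula. First the cross-terms c_i = x_i·y_{i+1} − x_{i+1}·y_i:
  -17, 78, 125, 88, 88  ⇒  2A = 362, A = 181.
Then Σ (y_i + y_{i+1})·c_i = 978, so ȳ = 978 / (6·181) = 163/181.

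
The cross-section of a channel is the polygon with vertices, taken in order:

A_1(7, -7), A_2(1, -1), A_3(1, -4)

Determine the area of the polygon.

9

Apply the shoelace (surveyor's) formula: 2A = Σ (x_i·y_{i+1} − x_{i+1}·y_i), indices taken mod 3.
Σ = (0) + (-3) + (21) = 18
Area = |Σ|/2 = 9.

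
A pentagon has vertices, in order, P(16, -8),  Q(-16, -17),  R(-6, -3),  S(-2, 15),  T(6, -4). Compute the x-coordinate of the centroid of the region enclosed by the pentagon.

Apply the shoelace (surveyor's) formula. First the cross-terms c_i = x_i·y_{i+1} − x_{i+1}·y_i:
  -400, -54, -96, -82, 16  ⇒  2A = -616, A = -308.
Then Σ (x_i + x_{i+1})·c_i = 1980, so x̄ = 1980 / (6·(-308)) = -15/14.

-15/14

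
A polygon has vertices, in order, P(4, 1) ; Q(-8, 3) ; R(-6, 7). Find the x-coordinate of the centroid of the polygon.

-10/3

Apply Gauss's area formula. First the cross-terms c_i = x_i·y_{i+1} − x_{i+1}·y_i:
  20, -38, -34  ⇒  2A = -52, A = -26.
Then Σ (x_i + x_{i+1})·c_i = 520, so x̄ = 520 / (6·(-26)) = -10/3.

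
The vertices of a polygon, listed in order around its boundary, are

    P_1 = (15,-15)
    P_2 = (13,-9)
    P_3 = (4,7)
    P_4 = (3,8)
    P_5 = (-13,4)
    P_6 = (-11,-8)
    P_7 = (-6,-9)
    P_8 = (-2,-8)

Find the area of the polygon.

Apply the shoelace (surveyor's) formula: 2A = Σ (x_i·y_{i+1} − x_{i+1}·y_i), indices taken mod 8.
Σ = (60) + (127) + (11) + (116) + (148) + (51) + (30) + (150) = 693
Area = |Σ|/2 = 346.5.

346.5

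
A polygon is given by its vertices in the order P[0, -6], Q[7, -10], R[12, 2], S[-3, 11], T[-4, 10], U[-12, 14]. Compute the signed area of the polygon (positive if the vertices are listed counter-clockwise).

232

Apply Gauss's area formula: 2A = Σ (x_i·y_{i+1} − x_{i+1}·y_i), indices taken mod 6.
Σ = (42) + (134) + (138) + (14) + (64) + (72) = 464
Signed area = Σ/2 = 232 (positive ⇒ counter-clockwise traversal).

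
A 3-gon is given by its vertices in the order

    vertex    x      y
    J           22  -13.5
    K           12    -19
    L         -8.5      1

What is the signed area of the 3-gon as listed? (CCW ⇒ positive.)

-156.375

Apply the shoelace (surveyor's) formula: 2A = Σ (x_i·y_{i+1} − x_{i+1}·y_i), indices taken mod 3.
Cross-terms: -256, -149.5, 92.75  ⇒  Σ = -312.75
Signed area = Σ/2 = -156.375 (negative ⇒ clockwise traversal).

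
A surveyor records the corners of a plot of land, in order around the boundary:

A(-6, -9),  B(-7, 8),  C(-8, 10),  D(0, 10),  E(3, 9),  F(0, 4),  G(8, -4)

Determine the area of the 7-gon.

171.5

Σ = (-111) + (-6) + (-80) + (-30) + (12) + (-32) + (-96) = -343
Area = |Σ|/2 = 171.5.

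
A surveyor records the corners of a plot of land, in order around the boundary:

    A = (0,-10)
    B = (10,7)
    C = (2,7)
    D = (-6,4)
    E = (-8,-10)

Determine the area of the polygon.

189

Cross-terms: 100, 56, 50, 92, 80  ⇒  Σ = 378
Area = |Σ|/2 = 189.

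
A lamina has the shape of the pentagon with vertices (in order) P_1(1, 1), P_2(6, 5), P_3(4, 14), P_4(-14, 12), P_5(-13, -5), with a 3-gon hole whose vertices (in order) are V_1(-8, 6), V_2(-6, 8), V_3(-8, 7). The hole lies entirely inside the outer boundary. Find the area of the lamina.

Outer boundary:
Apply the surveyor's formula: 2A = Σ (x_i·y_{i+1} − x_{i+1}·y_i), indices taken mod 5.
P_1→P_2: (1)(5) − (6)(1) = -1
P_2→P_3: (6)(14) − (4)(5) = 64
P_3→P_4: (4)(12) − (-14)(14) = 244
P_4→P_5: (-14)(-5) − (-13)(12) = 226
P_5→P_1: (-13)(1) − (1)(-5) = -8
Σ = 525
Area = |Σ|/2 = 262.5.
Hole:
Apply the shoelace formula: 2A = Σ (x_i·y_{i+1} − x_{i+1}·y_i), indices taken mod 3.
V_1→V_2: (-8)(8) − (-6)(6) = -28
V_2→V_3: (-6)(7) − (-8)(8) = 22
V_3→V_1: (-8)(6) − (-8)(7) = 8
Σ = 2
Area = |Σ|/2 = 1.
Net area = 262.5 − 1 = 261.5.

261.5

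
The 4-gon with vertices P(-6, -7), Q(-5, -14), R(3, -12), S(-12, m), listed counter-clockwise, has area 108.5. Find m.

14

The doubled signed area Σ (x_i y_{i+1} − x_{i+1} y_i) is linear in m.
With m=0 it equals 91; the coefficient of m is 9 (from the two edges through S).
So 9·m + 91 = 2·108.5 = 217 ⇒ m = 14.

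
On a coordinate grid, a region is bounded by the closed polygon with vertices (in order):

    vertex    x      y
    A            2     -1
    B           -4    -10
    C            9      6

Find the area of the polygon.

10.5

Apply the surveyor's formula: 2A = Σ (x_i·y_{i+1} − x_{i+1}·y_i), indices taken mod 3.
Σ = (-24) + (66) + (-21) = 21
Area = |Σ|/2 = 10.5.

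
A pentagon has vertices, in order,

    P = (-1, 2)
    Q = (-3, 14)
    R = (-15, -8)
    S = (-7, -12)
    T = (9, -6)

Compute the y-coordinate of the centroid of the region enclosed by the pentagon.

Apply the shoelace formula. First the cross-terms c_i = x_i·y_{i+1} − x_{i+1}·y_i:
  -8, 234, 124, 150, 12  ⇒  2A = 512, A = 256.
Then Σ (y_i + y_{i+1})·c_i = -3952, so ȳ = -3952 / (6·256) = -247/96.

-247/96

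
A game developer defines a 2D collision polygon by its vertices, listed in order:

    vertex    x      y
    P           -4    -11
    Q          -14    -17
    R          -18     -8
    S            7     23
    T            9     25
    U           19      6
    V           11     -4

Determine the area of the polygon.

Cross-terms: -86, -194, -358, -32, -421, -142, -137  ⇒  Σ = -1370
Area = |Σ|/2 = 685.

685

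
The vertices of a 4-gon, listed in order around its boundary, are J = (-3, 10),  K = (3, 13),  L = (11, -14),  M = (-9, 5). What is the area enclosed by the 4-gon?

200

Apply the shoelace (surveyor's) formula: 2A = Σ (x_i·y_{i+1} − x_{i+1}·y_i), indices taken mod 4.
Σ = (-69) + (-185) + (-71) + (-75) = -400
Area = |Σ|/2 = 200.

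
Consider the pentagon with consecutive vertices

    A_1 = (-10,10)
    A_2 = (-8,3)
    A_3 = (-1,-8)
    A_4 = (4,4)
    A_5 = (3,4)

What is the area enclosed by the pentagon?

Apply Gauss's area formula: 2A = Σ (x_i·y_{i+1} − x_{i+1}·y_i), indices taken mod 5.
Σ = (50) + (67) + (28) + (4) + (70) = 219
Area = |Σ|/2 = 109.5.

109.5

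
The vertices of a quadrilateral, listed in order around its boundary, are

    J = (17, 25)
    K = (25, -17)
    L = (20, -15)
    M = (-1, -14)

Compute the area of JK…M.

J→K: (17)(-17) − (25)(25) = -914
K→L: (25)(-15) − (20)(-17) = -35
L→M: (20)(-14) − (-1)(-15) = -295
M→J: (-1)(25) − (17)(-14) = 213
Σ = -1031
Area = |Σ|/2 = 515.5.

515.5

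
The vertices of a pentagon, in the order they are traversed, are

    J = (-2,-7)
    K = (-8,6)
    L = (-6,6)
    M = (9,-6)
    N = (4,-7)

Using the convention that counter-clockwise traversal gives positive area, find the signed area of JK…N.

-89.5

Cross-terms: -68, -12, -18, -39, -42  ⇒  Σ = -179
Signed area = Σ/2 = -89.5 (negative ⇒ clockwise traversal).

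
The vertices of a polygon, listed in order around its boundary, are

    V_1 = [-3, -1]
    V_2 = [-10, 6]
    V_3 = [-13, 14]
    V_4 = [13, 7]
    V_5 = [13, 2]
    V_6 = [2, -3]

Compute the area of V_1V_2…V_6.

Apply Gauss's area formula: 2A = Σ (x_i·y_{i+1} − x_{i+1}·y_i), indices taken mod 6.
Σ = (-28) + (-62) + (-273) + (-65) + (-43) + (-11) = -482
Area = |Σ|/2 = 241.

241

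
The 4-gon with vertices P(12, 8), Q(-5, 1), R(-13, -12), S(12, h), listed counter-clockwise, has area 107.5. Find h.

6

The doubled signed area Σ (x_i y_{i+1} − x_{i+1} y_i) is linear in h.
With h=0 it equals 365; the coefficient of h is -25 (from the two edges through S).
So -25·h + 365 = 2·107.5 = 215 ⇒ h = 6.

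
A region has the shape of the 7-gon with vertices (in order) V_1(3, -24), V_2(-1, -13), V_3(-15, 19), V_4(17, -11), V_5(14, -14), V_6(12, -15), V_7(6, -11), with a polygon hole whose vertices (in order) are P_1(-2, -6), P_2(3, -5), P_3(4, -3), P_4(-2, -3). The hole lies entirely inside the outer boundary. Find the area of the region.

343.5

Outer boundary:
Σ = (-63) + (-214) + (-158) + (-84) + (-42) + (-42) + (-111) = -714
Area = |Σ|/2 = 357.
Hole:
Apply Gauss's area formula: 2A = Σ (x_i·y_{i+1} − x_{i+1}·y_i), indices taken mod 4.
Σ = (28) + (11) + (-18) + (6) = 27
Area = |Σ|/2 = 13.5.
Net area = 357 − 13.5 = 343.5.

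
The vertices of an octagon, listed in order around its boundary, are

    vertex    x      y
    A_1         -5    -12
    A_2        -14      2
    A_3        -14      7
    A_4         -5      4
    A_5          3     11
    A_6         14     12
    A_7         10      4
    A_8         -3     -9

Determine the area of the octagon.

Apply the surveyor's formula: 2A = Σ (x_i·y_{i+1} − x_{i+1}·y_i), indices taken mod 8.
Cross-terms: -178, -70, -21, -67, -118, -64, -78, -9  ⇒  Σ = -605
Area = |Σ|/2 = 302.5.

302.5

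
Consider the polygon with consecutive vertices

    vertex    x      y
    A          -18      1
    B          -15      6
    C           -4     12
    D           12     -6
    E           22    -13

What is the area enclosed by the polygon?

302.5

Σ = (-93) + (-156) + (-120) + (-24) + (-212) = -605
Area = |Σ|/2 = 302.5.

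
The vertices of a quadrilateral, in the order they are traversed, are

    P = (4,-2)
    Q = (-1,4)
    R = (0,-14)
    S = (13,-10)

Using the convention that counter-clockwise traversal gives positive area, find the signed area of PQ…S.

112

Apply the shoelace (surveyor's) formula: 2A = Σ (x_i·y_{i+1} − x_{i+1}·y_i), indices taken mod 4.
Cross-terms: 14, 14, 182, 14  ⇒  Σ = 224
Signed area = Σ/2 = 112 (positive ⇒ counter-clockwise traversal).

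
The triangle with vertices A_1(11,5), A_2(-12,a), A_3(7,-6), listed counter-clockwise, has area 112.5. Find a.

-2

The doubled signed area Σ (x_i y_{i+1} − x_{i+1} y_i) is linear in a.
With a=0 it equals 233; the coefficient of a is 4 (from the two edges through A_2).
So 4·a + 233 = 2·112.5 = 225 ⇒ a = -2.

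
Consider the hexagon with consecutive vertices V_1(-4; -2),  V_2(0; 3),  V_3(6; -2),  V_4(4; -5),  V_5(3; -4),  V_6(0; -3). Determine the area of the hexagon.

37

Apply Gauss's area formula: 2A = Σ (x_i·y_{i+1} − x_{i+1}·y_i), indices taken mod 6.
Σ = (-12) + (-18) + (-22) + (-1) + (-9) + (-12) = -74
Area = |Σ|/2 = 37.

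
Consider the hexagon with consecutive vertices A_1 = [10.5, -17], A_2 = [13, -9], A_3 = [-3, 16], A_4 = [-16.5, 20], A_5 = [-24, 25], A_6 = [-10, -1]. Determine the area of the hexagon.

516.75

Apply the surveyor's formula: 2A = Σ (x_i·y_{i+1} − x_{i+1}·y_i), indices taken mod 6.
Σ = (126.5) + (181) + (204) + (67.5) + (274) + (180.5) = 1033.5
Area = |Σ|/2 = 516.75.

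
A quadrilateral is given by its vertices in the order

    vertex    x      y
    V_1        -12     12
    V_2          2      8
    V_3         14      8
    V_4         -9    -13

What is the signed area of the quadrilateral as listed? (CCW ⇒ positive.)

Apply the surveyor's formula: 2A = Σ (x_i·y_{i+1} − x_{i+1}·y_i), indices taken mod 4.
Σ = (-120) + (-96) + (-110) + (-264) = -590
Signed area = Σ/2 = -295 (negative ⇒ clockwise traversal).

-295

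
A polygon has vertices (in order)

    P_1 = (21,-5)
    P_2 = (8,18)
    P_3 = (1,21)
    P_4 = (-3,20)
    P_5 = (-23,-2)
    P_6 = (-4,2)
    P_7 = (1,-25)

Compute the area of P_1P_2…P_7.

840.5

Σ = (418) + (150) + (83) + (466) + (-54) + (98) + (520) = 1681
Area = |Σ|/2 = 840.5.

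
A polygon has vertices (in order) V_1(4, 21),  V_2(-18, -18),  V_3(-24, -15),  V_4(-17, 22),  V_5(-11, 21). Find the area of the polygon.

Cross-terms: 306, -162, -783, -115, -315  ⇒  Σ = -1069
Area = |Σ|/2 = 534.5.

534.5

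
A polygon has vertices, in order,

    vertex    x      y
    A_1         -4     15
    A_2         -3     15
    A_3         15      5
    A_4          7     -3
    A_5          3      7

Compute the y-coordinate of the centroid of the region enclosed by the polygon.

893/153

Apply the surveyor's formula. First the cross-terms c_i = x_i·y_{i+1} − x_{i+1}·y_i:
  -15, -240, -80, 58, 73  ⇒  2A = -204, A = -102.
Then Σ (y_i + y_{i+1})·c_i = -3572, so ȳ = -3572 / (6·(-102)) = 893/153.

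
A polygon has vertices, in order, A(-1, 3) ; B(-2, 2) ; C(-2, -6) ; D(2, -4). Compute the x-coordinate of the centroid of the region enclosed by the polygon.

-37/63

Apply the shoelace (surveyor's) formula. First the cross-terms c_i = x_i·y_{i+1} − x_{i+1}·y_i:
  4, 16, 20, 2  ⇒  2A = 42, A = 21.
Then Σ (x_i + x_{i+1})·c_i = -74, so x̄ = -74 / (6·21) = -37/63.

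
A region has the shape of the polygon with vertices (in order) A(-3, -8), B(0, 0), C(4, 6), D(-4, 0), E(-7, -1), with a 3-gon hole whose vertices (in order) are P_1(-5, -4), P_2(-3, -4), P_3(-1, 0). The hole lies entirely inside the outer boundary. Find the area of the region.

Outer boundary:
Apply Gauss's area formula: 2A = Σ (x_i·y_{i+1} − x_{i+1}·y_i), indices taken mod 5.
Σ = (0) + (0) + (24) + (4) + (53) = 81
Area = |Σ|/2 = 40.5.
Hole:
Apply the shoelace (surveyor's) formula: 2A = Σ (x_i·y_{i+1} − x_{i+1}·y_i), indices taken mod 3.
Cross-terms: 8, -4, 4  ⇒  Σ = 8
Area = |Σ|/2 = 4.
Net area = 40.5 − 4 = 36.5.

36.5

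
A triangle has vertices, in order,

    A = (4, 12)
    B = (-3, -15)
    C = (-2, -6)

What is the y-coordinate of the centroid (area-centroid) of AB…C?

Apply Gauss's area formula. First the cross-terms c_i = x_i·y_{i+1} − x_{i+1}·y_i:
  -24, -12, 0  ⇒  2A = -36, A = -18.
Then Σ (y_i + y_{i+1})·c_i = 324, so ȳ = 324 / (6·(-18)) = -3.

-3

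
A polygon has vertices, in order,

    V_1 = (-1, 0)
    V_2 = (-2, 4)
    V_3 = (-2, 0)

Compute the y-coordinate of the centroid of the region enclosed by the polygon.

4/3

Apply the shoelace (surveyor's) formula. First the cross-terms c_i = x_i·y_{i+1} − x_{i+1}·y_i:
  -4, 8, 0  ⇒  2A = 4, A = 2.
Then Σ (y_i + y_{i+1})·c_i = 16, so ȳ = 16 / (6·2) = 4/3.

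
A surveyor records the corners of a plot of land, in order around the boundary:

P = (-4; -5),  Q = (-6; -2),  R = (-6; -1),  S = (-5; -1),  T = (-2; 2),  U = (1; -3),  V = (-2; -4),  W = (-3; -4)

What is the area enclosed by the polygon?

25

Apply the shoelace (surveyor's) formula: 2A = Σ (x_i·y_{i+1} − x_{i+1}·y_i), indices taken mod 8.
P→Q: (-4)(-2) − (-6)(-5) = -22
Q→R: (-6)(-1) − (-6)(-2) = -6
R→S: (-6)(-1) − (-5)(-1) = 1
S→T: (-5)(2) − (-2)(-1) = -12
T→U: (-2)(-3) − (1)(2) = 4
U→V: (1)(-4) − (-2)(-3) = -10
V→W: (-2)(-4) − (-3)(-4) = -4
W→P: (-3)(-5) − (-4)(-4) = -1
Σ = -50
Area = |Σ|/2 = 25.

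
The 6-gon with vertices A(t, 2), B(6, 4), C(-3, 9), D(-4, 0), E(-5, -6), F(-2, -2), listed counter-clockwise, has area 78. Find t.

The doubled signed area Σ (x_i y_{i+1} − x_{i+1} y_i) is linear in t.
With t=0 it equals 108; the coefficient of t is 6 (from the two edges through A).
So 6·t + 108 = 2·78 = 156 ⇒ t = 8.

8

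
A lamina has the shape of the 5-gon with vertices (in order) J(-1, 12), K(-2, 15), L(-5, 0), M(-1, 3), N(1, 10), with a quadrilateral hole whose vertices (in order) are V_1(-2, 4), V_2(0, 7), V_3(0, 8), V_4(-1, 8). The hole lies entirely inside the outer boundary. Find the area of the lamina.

36

Outer boundary:
J→K: (-1)(15) − (-2)(12) = 9
K→L: (-2)(0) − (-5)(15) = 75
L→M: (-5)(3) − (-1)(0) = -15
M→N: (-1)(10) − (1)(3) = -13
N→J: (1)(12) − (-1)(10) = 22
Σ = 78
Area = |Σ|/2 = 39.
Hole:
V_1→V_2: (-2)(7) − (0)(4) = -14
V_2→V_3: (0)(8) − (0)(7) = 0
V_3→V_4: (0)(8) − (-1)(8) = 8
V_4→V_1: (-1)(4) − (-2)(8) = 12
Σ = 6
Area = |Σ|/2 = 3.
Net area = 39 − 3 = 36.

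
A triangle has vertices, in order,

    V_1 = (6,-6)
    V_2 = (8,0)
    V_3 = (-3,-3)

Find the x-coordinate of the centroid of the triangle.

Apply the shoelace formula. First the cross-terms c_i = x_i·y_{i+1} − x_{i+1}·y_i:
  48, -24, 36  ⇒  2A = 60, A = 30.
Then Σ (x_i + x_{i+1})·c_i = 660, so x̄ = 660 / (6·30) = 11/3.

11/3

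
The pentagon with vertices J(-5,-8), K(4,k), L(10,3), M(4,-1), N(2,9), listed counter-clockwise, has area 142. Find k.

-13

Write out the shoelace sum; only the two edges meeting at K involve k:
2·Area = [((-5)·k − 4·(-8)) + (4·3 − 10·k)] + 45
       = -15·k + 89 = 284
⇒ k = -13.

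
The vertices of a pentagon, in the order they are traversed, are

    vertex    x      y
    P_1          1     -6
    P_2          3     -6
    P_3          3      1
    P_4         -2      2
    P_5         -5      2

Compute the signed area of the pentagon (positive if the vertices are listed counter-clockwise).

Apply the shoelace formula: 2A = Σ (x_i·y_{i+1} − x_{i+1}·y_i), indices taken mod 5.
Σ = (12) + (21) + (8) + (6) + (28) = 75
Signed area = Σ/2 = 37.5 (positive ⇒ counter-clockwise traversal).

37.5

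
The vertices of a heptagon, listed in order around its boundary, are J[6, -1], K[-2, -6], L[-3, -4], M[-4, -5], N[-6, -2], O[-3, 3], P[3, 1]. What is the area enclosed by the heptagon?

58

Apply the shoelace (surveyor's) formula: 2A = Σ (x_i·y_{i+1} − x_{i+1}·y_i), indices taken mod 7.
Cross-terms: -38, -10, -1, -22, -24, -12, -9  ⇒  Σ = -116
Area = |Σ|/2 = 58.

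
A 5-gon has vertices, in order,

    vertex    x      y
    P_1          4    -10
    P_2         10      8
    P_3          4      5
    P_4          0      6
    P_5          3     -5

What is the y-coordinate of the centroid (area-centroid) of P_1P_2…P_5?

Apply Gauss's area formula. First the cross-terms c_i = x_i·y_{i+1} − x_{i+1}·y_i:
  132, 18, 24, -18, -10  ⇒  2A = 146, A = 73.
Then Σ (y_i + y_{i+1})·c_i = 366, so ȳ = 366 / (6·73) = 61/73.

61/73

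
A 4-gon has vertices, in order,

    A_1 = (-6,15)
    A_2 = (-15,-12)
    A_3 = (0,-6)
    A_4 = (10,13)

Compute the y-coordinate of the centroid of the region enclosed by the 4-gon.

Apply the shoelace (surveyor's) formula. First the cross-terms c_i = x_i·y_{i+1} − x_{i+1}·y_i:
  297, 90, 60, 228  ⇒  2A = 675, A = 337.5.
Then Σ (y_i + y_{i+1})·c_i = 6075, so ȳ = 6075 / (6·337.5) = 3.

3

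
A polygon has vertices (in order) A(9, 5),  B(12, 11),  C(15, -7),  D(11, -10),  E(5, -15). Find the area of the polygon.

Cross-terms: 39, -249, -73, -115, 160  ⇒  Σ = -238
Area = |Σ|/2 = 119.

119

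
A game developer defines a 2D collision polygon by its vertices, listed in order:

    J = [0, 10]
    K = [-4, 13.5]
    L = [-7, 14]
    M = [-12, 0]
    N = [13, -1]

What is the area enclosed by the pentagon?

Apply the shoelace formula: 2A = Σ (x_i·y_{i+1} − x_{i+1}·y_i), indices taken mod 5.
Σ = (40) + (38.5) + (168) + (12) + (130) = 388.5
Area = |Σ|/2 = 194.25.

194.25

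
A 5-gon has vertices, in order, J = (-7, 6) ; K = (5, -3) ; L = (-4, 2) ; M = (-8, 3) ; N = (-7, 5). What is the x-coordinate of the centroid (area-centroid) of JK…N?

Apply the shoelace (surveyor's) formula. First the cross-terms c_i = x_i·y_{i+1} − x_{i+1}·y_i:
  -9, -2, 4, -19, -7  ⇒  2A = -33, A = -16.5.
Then Σ (x_i + x_{i+1})·c_i = 351, so x̄ = 351 / (6·(-16.5)) = -39/11.

-39/11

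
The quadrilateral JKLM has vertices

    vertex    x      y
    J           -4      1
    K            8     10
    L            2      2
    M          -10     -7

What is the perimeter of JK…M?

50

|JK| = √((12)² + (9)²) = √225 = 15
|KL| = √((-6)² + (-8)²) = √100 = 10
|LM| = √((-12)² + (-9)²) = √225 = 15
|MJ| = √((6)² + (8)²) = √100 = 10
Perimeter = 15 + 10 + 15 + 10 = 50.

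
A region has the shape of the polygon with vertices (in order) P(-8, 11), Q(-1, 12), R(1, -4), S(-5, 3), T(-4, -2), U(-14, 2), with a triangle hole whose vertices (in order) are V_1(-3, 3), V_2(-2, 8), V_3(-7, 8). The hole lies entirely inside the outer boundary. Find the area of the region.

118.5

Outer boundary:
Σ = (-85) + (-8) + (-17) + (22) + (-36) + (-138) = -262
Area = |Σ|/2 = 131.
Hole:
Cross-terms: -18, 40, 3  ⇒  Σ = 25
Area = |Σ|/2 = 12.5.
Net area = 131 − 12.5 = 118.5.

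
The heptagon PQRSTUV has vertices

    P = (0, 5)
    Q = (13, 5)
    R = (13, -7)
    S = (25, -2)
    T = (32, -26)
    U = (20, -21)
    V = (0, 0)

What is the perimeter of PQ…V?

110

|PQ| = √((13)² + (0)²) = √169 = 13
|QR| = √((0)² + (-12)²) = √144 = 12
|RS| = √((12)² + (5)²) = √169 = 13
|ST| = √((7)² + (-24)²) = √625 = 25
|TU| = √((-12)² + (5)²) = √169 = 13
|UV| = √((-20)² + (21)²) = √841 = 29
|VP| = √((0)² + (5)²) = √25 = 5
Perimeter = 13 + 12 + 13 + 25 + 13 + 29 + 5 = 110.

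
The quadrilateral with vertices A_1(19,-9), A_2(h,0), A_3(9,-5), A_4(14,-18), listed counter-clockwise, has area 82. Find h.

10

The doubled signed area Σ (x_i y_{i+1} − x_{i+1} y_i) is linear in h.
With h=0 it equals 124; the coefficient of h is 4 (from the two edges through A_2).
So 4·h + 124 = 2·82 = 164 ⇒ h = 10.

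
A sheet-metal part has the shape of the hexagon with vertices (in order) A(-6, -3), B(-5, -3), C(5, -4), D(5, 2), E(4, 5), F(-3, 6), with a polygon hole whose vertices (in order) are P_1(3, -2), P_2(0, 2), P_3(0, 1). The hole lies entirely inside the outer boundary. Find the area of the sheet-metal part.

83

Outer boundary:
Cross-terms: 3, 35, 30, 17, 39, 45  ⇒  Σ = 169
Area = |Σ|/2 = 84.5.
Hole:
Σ = (6) + (0) + (-3) = 3
Area = |Σ|/2 = 1.5.
Net area = 84.5 − 1.5 = 83.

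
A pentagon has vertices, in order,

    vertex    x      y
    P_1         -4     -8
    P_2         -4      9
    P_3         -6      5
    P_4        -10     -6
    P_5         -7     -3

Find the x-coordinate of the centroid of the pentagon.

Apply the surveyor's formula. First the cross-terms c_i = x_i·y_{i+1} − x_{i+1}·y_i:
  -68, 34, 86, -12, 44  ⇒  2A = 84, A = 42.
Then Σ (x_i + x_{i+1})·c_i = -1452, so x̄ = -1452 / (6·42) = -121/21.

-121/21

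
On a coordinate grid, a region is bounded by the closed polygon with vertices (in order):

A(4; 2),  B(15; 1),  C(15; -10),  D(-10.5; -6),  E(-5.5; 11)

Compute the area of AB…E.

Apply the shoelace formula: 2A = Σ (x_i·y_{i+1} − x_{i+1}·y_i), indices taken mod 5.
Cross-terms: -26, -165, -195, -148.5, -55  ⇒  Σ = -589.5
Area = |Σ|/2 = 294.75.

294.75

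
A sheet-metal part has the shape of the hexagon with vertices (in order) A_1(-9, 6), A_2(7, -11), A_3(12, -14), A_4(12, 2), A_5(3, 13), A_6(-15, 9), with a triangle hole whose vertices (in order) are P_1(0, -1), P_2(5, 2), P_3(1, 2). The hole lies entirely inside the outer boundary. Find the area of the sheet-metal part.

Outer boundary:
Apply Gauss's area formula: 2A = Σ (x_i·y_{i+1} − x_{i+1}·y_i), indices taken mod 6.
A_1→A_2: (-9)(-11) − (7)(6) = 57
A_2→A_3: (7)(-14) − (12)(-11) = 34
A_3→A_4: (12)(2) − (12)(-14) = 192
A_4→A_5: (12)(13) − (3)(2) = 150
A_5→A_6: (3)(9) − (-15)(13) = 222
A_6→A_1: (-15)(6) − (-9)(9) = -9
Σ = 646
Area = |Σ|/2 = 323.
Hole:
Apply Gauss's area formula: 2A = Σ (x_i·y_{i+1} − x_{i+1}·y_i), indices taken mod 3.
P_1→P_2: (0)(2) − (5)(-1) = 5
P_2→P_3: (5)(2) − (1)(2) = 8
P_3→P_1: (1)(-1) − (0)(2) = -1
Σ = 12
Area = |Σ|/2 = 6.
Net area = 323 − 6 = 317.

317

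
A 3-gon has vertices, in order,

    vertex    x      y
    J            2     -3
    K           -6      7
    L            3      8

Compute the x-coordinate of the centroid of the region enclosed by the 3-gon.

-1/3

Apply Gauss's area formula. First the cross-terms c_i = x_i·y_{i+1} − x_{i+1}·y_i:
  -4, -69, -25  ⇒  2A = -98, A = -49.
Then Σ (x_i + x_{i+1})·c_i = 98, so x̄ = 98 / (6·(-49)) = -1/3.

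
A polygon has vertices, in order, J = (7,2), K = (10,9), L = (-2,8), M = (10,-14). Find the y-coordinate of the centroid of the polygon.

5/3

Apply the shoelace (surveyor's) formula. First the cross-terms c_i = x_i·y_{i+1} − x_{i+1}·y_i:
  43, 98, -52, 118  ⇒  2A = 207, A = 103.5.
Then Σ (y_i + y_{i+1})·c_i = 1035, so ȳ = 1035 / (6·103.5) = 5/3.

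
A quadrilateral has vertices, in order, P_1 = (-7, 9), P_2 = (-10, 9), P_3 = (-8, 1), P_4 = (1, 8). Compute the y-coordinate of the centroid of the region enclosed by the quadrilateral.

542/89

Apply the shoelace formula. First the cross-terms c_i = x_i·y_{i+1} − x_{i+1}·y_i:
  27, 62, -65, 65  ⇒  2A = 89, A = 44.5.
Then Σ (y_i + y_{i+1})·c_i = 1626, so ȳ = 1626 / (6·44.5) = 542/89.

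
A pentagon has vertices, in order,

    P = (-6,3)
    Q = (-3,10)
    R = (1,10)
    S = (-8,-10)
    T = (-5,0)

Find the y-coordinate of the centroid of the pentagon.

Apply the shoelace formula. First the cross-terms c_i = x_i·y_{i+1} − x_{i+1}·y_i:
  -51, -40, 70, -50, -15  ⇒  2A = -86, A = -43.
Then Σ (y_i + y_{i+1})·c_i = -1008, so ȳ = -1008 / (6·(-43)) = 168/43.

168/43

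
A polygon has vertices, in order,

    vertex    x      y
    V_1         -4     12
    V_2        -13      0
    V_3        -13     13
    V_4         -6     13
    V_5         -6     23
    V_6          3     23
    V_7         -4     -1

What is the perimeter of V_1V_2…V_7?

|V_1V_2| = √((-9)² + (-12)²) = √225 = 15
|V_2V_3| = √((0)² + (13)²) = √169 = 13
|V_3V_4| = √((7)² + (0)²) = √49 = 7
|V_4V_5| = √((0)² + (10)²) = √100 = 10
|V_5V_6| = √((9)² + (0)²) = √81 = 9
|V_6V_7| = √((-7)² + (-24)²) = √625 = 25
|V_7V_1| = √((0)² + (13)²) = √169 = 13
Perimeter = 15 + 13 + 7 + 10 + 9 + 25 + 13 = 92.

92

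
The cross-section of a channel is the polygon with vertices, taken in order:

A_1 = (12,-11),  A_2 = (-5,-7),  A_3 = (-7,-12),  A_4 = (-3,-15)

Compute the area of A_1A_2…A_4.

77

A_1→A_2: (12)(-7) − (-5)(-11) = -139
A_2→A_3: (-5)(-12) − (-7)(-7) = 11
A_3→A_4: (-7)(-15) − (-3)(-12) = 69
A_4→A_1: (-3)(-11) − (12)(-15) = 213
Σ = 154
Area = |Σ|/2 = 77.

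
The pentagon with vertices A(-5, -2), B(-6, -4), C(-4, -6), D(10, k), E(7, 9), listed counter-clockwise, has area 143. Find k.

-7

Write out the shoelace sum; only the two edges meeting at D involve k:
2·Area = [((-4)·k − 10·(-6)) + (10·9 − 7·k)] + 59
       = -11·k + 209 = 286
⇒ k = -7.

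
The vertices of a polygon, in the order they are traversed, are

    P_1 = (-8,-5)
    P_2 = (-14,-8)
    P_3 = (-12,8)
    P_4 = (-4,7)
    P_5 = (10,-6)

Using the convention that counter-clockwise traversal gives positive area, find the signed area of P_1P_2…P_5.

Apply the shoelace (surveyor's) formula: 2A = Σ (x_i·y_{i+1} − x_{i+1}·y_i), indices taken mod 5.
Σ = (-6) + (-208) + (-52) + (-46) + (-98) = -410
Signed area = Σ/2 = -205 (negative ⇒ clockwise traversal).

-205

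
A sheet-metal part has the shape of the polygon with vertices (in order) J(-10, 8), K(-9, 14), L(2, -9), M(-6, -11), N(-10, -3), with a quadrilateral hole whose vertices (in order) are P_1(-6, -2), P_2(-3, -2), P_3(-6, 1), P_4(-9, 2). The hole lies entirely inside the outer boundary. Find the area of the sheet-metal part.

137.5

Outer boundary:
Apply Gauss's area formula: 2A = Σ (x_i·y_{i+1} − x_{i+1}·y_i), indices taken mod 5.
J→K: (-10)(14) − (-9)(8) = -68
K→L: (-9)(-9) − (2)(14) = 53
L→M: (2)(-11) − (-6)(-9) = -76
M→N: (-6)(-3) − (-10)(-11) = -92
N→J: (-10)(8) − (-10)(-3) = -110
Σ = -293
Area = |Σ|/2 = 146.5.
Hole:
Σ = (6) + (-15) + (-3) + (30) = 18
Area = |Σ|/2 = 9.
Net area = 146.5 − 9 = 137.5.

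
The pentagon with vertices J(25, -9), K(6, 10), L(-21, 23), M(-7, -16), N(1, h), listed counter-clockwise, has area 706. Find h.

-8

Write out the shoelace sum; only the two edges meeting at N involve h:
2·Area = [((-7)·h − 1·(-16)) + (1·(-9) − 25·h)] + 1149
       = -32·h + 1156 = 1412
⇒ h = -8.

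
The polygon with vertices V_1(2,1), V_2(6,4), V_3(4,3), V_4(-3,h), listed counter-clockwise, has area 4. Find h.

The doubled signed area Σ (x_i y_{i+1} − x_{i+1} y_i) is linear in h.
With h=0 it equals 10; the coefficient of h is 2 (from the two edges through V_4).
So 2·h + 10 = 2·4 = 8 ⇒ h = -1.

-1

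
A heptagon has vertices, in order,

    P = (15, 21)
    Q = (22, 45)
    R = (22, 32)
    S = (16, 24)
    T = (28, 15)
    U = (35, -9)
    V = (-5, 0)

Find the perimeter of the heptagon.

158

|PQ| = √((7)² + (24)²) = √625 = 25
|QR| = √((0)² + (-13)²) = √169 = 13
|RS| = √((-6)² + (-8)²) = √100 = 10
|ST| = √((12)² + (-9)²) = √225 = 15
|TU| = √((7)² + (-24)²) = √625 = 25
|UV| = √((-40)² + (9)²) = √1681 = 41
|VP| = √((20)² + (21)²) = √841 = 29
Perimeter = 25 + 13 + 10 + 15 + 25 + 41 + 29 = 158.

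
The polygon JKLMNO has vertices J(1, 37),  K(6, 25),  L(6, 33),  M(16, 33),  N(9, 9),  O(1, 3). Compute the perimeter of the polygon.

100

|JK| = √((5)² + (-12)²) = √169 = 13
|KL| = √((0)² + (8)²) = √64 = 8
|LM| = √((10)² + (0)²) = √100 = 10
|MN| = √((-7)² + (-24)²) = √625 = 25
|NO| = √((-8)² + (-6)²) = √100 = 10
|OJ| = √((0)² + (34)²) = √1156 = 34
Perimeter = 13 + 8 + 10 + 25 + 10 + 34 = 100.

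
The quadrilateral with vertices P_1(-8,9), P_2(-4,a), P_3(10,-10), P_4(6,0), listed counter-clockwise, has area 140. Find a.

-5

The doubled signed area Σ (x_i y_{i+1} − x_{i+1} y_i) is linear in a.
With a=0 it equals 190; the coefficient of a is -18 (from the two edges through P_2).
So -18·a + 190 = 2·140 = 280 ⇒ a = -5.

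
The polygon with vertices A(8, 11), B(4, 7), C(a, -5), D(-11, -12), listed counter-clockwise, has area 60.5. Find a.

-11

The doubled signed area Σ (x_i y_{i+1} − x_{i+1} y_i) is linear in a.
With a=0 it equals -88; the coefficient of a is -19 (from the two edges through C).
So -19·a + -88 = 2·60.5 = 121 ⇒ a = -11.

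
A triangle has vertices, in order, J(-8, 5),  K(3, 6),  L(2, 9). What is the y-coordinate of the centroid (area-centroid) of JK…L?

20/3

Apply the shoelace (surveyor's) formula. First the cross-terms c_i = x_i·y_{i+1} − x_{i+1}·y_i:
  -63, 15, 82  ⇒  2A = 34, A = 17.
Then Σ (y_i + y_{i+1})·c_i = 680, so ȳ = 680 / (6·17) = 20/3.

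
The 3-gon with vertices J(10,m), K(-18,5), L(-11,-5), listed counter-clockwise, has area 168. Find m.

Write out the shoelace sum; only the two edges meeting at J involve m:
2·Area = [((-11)·m − 10·(-5)) + (10·5 − (-18)·m)] + 145
       = 7·m + 245 = 336
⇒ m = 13.

13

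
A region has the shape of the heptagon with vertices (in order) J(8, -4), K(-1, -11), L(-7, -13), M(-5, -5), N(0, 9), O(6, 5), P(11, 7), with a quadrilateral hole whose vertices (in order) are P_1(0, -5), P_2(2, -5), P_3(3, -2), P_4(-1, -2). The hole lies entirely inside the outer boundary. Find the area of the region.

190

Outer boundary:
Cross-terms: -92, -64, -30, -45, -54, -13, -100  ⇒  Σ = -398
Area = |Σ|/2 = 199.
Hole:
Apply the shoelace formula: 2A = Σ (x_i·y_{i+1} − x_{i+1}·y_i), indices taken mod 4.
Σ = (10) + (11) + (-8) + (5) = 18
Area = |Σ|/2 = 9.
Net area = 199 − 9 = 190.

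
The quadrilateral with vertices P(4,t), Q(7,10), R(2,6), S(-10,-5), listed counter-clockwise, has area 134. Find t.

Write out the shoelace sum; only the two edges meeting at P involve t:
2·Area = [((-10)·t − 4·(-5)) + (4·10 − 7·t)] + 72
       = -17·t + 132 = 268
⇒ t = -8.

-8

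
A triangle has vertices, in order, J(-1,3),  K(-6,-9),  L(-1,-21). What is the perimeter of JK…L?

50

|JK| = √((-5)² + (-12)²) = √169 = 13
|KL| = √((5)² + (-12)²) = √169 = 13
|LJ| = √((0)² + (24)²) = √576 = 24
Perimeter = 13 + 13 + 24 = 50.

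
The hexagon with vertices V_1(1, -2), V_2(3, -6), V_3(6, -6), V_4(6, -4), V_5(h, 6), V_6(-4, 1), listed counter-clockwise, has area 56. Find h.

3

The doubled signed area Σ (x_i y_{i+1} − x_{i+1} y_i) is linear in h.
With h=0 it equals 97; the coefficient of h is 5 (from the two edges through V_5).
So 5·h + 97 = 2·56 = 112 ⇒ h = 3.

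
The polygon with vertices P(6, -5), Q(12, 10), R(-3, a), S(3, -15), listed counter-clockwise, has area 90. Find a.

-10

The doubled signed area Σ (x_i y_{i+1} − x_{i+1} y_i) is linear in a.
With a=0 it equals 270; the coefficient of a is 9 (from the two edges through R).
So 9·a + 270 = 2·90 = 180 ⇒ a = -10.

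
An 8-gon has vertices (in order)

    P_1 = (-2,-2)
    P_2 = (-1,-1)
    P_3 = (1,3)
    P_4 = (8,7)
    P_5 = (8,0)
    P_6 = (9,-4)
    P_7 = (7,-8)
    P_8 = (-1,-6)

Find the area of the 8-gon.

Apply the shoelace (surveyor's) formula: 2A = Σ (x_i·y_{i+1} − x_{i+1}·y_i), indices taken mod 8.
P_1→P_2: (-2)(-1) − (-1)(-2) = 0
P_2→P_3: (-1)(3) − (1)(-1) = -2
P_3→P_4: (1)(7) − (8)(3) = -17
P_4→P_5: (8)(0) − (8)(7) = -56
P_5→P_6: (8)(-4) − (9)(0) = -32
P_6→P_7: (9)(-8) − (7)(-4) = -44
P_7→P_8: (7)(-6) − (-1)(-8) = -50
P_8→P_1: (-1)(-2) − (-2)(-6) = -10
Σ = -211
Area = |Σ|/2 = 105.5.

105.5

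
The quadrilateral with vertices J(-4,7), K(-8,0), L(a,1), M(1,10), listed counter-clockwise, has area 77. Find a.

6

Write out the shoelace sum; only the two edges meeting at L involve a:
2·Area = [((-8)·1 − a·0) + (a·10 − 1·1)] + 103
       = 10·a + 94 = 154
⇒ a = 6.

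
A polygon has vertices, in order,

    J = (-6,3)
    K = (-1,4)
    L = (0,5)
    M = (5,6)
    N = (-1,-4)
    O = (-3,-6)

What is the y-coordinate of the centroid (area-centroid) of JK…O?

25/29

Apply the shoelace formula. First the cross-terms c_i = x_i·y_{i+1} − x_{i+1}·y_i:
  -21, -5, -25, -14, -6, -45  ⇒  2A = -116, A = -58.
Then Σ (y_i + y_{i+1})·c_i = -300, so ȳ = -300 / (6·(-58)) = 25/29.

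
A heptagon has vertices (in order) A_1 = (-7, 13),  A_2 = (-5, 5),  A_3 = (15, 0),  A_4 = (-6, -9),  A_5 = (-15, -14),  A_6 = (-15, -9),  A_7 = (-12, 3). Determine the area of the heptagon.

Apply Gauss's area formula: 2A = Σ (x_i·y_{i+1} − x_{i+1}·y_i), indices taken mod 7.
Σ = (30) + (-75) + (-135) + (-51) + (-75) + (-153) + (-135) = -594
Area = |Σ|/2 = 297.

297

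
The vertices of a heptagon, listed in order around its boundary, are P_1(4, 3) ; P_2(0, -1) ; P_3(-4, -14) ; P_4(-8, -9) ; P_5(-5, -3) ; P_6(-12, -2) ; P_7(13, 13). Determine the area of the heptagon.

137

Apply the shoelace formula: 2A = Σ (x_i·y_{i+1} − x_{i+1}·y_i), indices taken mod 7.
Σ = (-4) + (-4) + (-76) + (-21) + (-26) + (-130) + (-13) = -274
Area = |Σ|/2 = 137.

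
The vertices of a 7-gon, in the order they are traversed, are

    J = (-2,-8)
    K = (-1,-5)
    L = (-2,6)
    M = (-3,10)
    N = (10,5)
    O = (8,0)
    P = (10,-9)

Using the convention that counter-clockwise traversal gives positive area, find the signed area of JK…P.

J→K: (-2)(-5) − (-1)(-8) = 2
K→L: (-1)(6) − (-2)(-5) = -16
L→M: (-2)(10) − (-3)(6) = -2
M→N: (-3)(5) − (10)(10) = -115
N→O: (10)(0) − (8)(5) = -40
O→P: (8)(-9) − (10)(0) = -72
P→J: (10)(-8) − (-2)(-9) = -98
Σ = -341
Signed area = Σ/2 = -170.5 (negative ⇒ clockwise traversal).

-170.5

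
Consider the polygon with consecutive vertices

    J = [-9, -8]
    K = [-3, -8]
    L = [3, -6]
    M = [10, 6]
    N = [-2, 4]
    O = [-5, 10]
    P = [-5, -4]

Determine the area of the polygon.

Apply the surveyor's formula: 2A = Σ (x_i·y_{i+1} − x_{i+1}·y_i), indices taken mod 7.
Σ = (48) + (42) + (78) + (52) + (0) + (70) + (4) = 294
Area = |Σ|/2 = 147.

147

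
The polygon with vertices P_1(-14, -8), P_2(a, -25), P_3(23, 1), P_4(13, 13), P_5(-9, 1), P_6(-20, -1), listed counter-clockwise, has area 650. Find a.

-24

Write out the shoelace sum; only the two edges meeting at P_2 involve a:
2·Area = [((-14)·(-25) − a·(-8)) + (a·1 − 23·(-25))] + 591
       = 9·a + 1516 = 1300
⇒ a = -24.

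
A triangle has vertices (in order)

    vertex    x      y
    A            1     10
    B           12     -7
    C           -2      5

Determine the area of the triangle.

53

A→B: (1)(-7) − (12)(10) = -127
B→C: (12)(5) − (-2)(-7) = 46
C→A: (-2)(10) − (1)(5) = -25
Σ = -106
Area = |Σ|/2 = 53.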